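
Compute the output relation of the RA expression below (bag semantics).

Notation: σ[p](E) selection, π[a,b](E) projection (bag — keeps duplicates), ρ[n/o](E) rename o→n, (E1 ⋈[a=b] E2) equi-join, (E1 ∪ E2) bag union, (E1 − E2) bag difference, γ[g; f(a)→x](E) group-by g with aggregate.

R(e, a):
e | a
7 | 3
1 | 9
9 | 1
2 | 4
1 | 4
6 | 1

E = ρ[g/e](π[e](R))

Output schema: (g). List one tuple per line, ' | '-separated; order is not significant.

Subexpression sizes:
  R → 6
  π[e](R) → 6
  ρ[g/e](π[e](R)) → 6

== RESULT ==
g
1
1
2
6
7
9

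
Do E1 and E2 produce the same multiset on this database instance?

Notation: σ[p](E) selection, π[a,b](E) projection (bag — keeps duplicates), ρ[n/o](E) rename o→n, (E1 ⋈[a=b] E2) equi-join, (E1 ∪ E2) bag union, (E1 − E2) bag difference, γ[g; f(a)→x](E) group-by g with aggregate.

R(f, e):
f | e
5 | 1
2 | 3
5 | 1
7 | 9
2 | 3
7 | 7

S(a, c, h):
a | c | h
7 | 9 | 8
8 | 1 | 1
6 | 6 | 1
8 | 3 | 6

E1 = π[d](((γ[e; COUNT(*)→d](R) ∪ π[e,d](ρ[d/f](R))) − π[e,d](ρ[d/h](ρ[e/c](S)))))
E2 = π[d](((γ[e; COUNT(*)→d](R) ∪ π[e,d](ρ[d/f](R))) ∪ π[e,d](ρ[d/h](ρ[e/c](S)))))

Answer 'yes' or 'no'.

E1 subexpression sizes:
  R → 6
  γ[e; COUNT(*)→d](R) → 4
  R → 6
  ρ[d/f](R) → 6
  π[e,d](ρ[d/f](R)) → 6
  (γ[e; COUNT(*)→d](R) ∪ π[e,d](ρ[d/f](R))) → 10
  S → 4
  ρ[e/c](S) → 4
  ρ[d/h](ρ[e/c](S)) → 4
  π[e,d](ρ[d/h](ρ[e/c](S))) → 4
  ((γ[e; COUNT(*)→d](R) ∪ π[e,d](ρ[d/f](R))) − π[e,d](ρ[d/h](ρ[e/c](S)))) → 10
  π[d](((γ[e; COUNT(*)→d](R) ∪ π[e,d](ρ[d/f](R))) − π[e,d](ρ[d/h](ρ[e/c](S))))) → 10
E2 subexpression sizes:
  R → 6
  γ[e; COUNT(*)→d](R) → 4
  R → 6
  ρ[d/f](R) → 6
  π[e,d](ρ[d/f](R)) → 6
  (γ[e; COUNT(*)→d](R) ∪ π[e,d](ρ[d/f](R))) → 10
  S → 4
  ρ[e/c](S) → 4
  ρ[d/h](ρ[e/c](S)) → 4
  π[e,d](ρ[d/h](ρ[e/c](S))) → 4
  ((γ[e; COUNT(*)→d](R) ∪ π[e,d](ρ[d/f](R))) ∪ π[e,d](ρ[d/h](ρ[e/c](S)))) → 14
  π[d](((γ[e; COUNT(*)→d](R) ∪ π[e,d](ρ[d/f](R))) ∪ π[e,d](ρ[d/h](ρ[e/c](S))))) → 14

E1 result:
d
1
1
2
2
2
2
5
5
7
7
E2 result:
d
1
1
1
1
2
2
2
2
5
5
6
7
7
8
Witness: (6,) appears 0× in E1 but 1× in E2.

no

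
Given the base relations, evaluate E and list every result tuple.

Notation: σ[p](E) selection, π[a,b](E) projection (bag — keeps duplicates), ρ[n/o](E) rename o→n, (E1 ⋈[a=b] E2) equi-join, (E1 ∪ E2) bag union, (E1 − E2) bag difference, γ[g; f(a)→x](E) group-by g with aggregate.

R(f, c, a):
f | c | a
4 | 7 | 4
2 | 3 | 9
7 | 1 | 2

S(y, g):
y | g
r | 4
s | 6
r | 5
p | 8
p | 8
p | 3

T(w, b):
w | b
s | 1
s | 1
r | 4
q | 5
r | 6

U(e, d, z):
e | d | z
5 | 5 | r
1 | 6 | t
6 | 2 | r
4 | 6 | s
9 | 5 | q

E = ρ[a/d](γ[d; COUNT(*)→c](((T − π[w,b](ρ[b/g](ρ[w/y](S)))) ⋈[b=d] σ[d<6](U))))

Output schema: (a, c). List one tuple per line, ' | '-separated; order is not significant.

Per-node cardinality:
  T → 5
  S → 6
  ρ[w/y](S) → 6
  ρ[b/g](ρ[w/y](S)) → 6
  π[w,b](ρ[b/g](ρ[w/y](S))) → 6
  (T − π[w,b](ρ[b/g](ρ[w/y](S)))) → 4
  U → 5
  σ[d<6](U) → 3
  ((T − π[w,b](ρ[b/g](ρ[w/y](S)))) ⋈[b=d] σ[d<6](U)) → 2
  γ[d; COUNT(*)→c](((T − π[w,b](ρ[b/g](ρ[w/y](S)))) ⋈[b=d] σ[d<6](U))) → 1
  ρ[a/d](γ[d; COUNT(*)→c](((T − π[w,b](ρ[b/g](ρ[w/y](S)))) ⋈[b=d] σ[d<6](U)))) → 1

== RESULT ==
a | c
5 | 2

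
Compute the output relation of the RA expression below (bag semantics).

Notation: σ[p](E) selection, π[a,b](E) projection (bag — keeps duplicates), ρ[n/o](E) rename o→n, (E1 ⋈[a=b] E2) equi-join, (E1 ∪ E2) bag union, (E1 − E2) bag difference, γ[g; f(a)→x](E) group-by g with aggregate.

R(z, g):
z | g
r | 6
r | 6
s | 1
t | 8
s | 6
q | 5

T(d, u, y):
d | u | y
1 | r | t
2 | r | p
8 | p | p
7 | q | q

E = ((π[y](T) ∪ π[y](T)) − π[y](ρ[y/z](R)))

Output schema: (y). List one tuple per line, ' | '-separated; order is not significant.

Row counts bottom-up:
  T → 4
  π[y](T) → 4
  T → 4
  π[y](T) → 4
  (π[y](T) ∪ π[y](T)) → 8
  R → 6
  ρ[y/z](R) → 6
  π[y](ρ[y/z](R)) → 6
  ((π[y](T) ∪ π[y](T)) − π[y](ρ[y/z](R))) → 6

== RESULT ==
y
p
p
p
p
q
t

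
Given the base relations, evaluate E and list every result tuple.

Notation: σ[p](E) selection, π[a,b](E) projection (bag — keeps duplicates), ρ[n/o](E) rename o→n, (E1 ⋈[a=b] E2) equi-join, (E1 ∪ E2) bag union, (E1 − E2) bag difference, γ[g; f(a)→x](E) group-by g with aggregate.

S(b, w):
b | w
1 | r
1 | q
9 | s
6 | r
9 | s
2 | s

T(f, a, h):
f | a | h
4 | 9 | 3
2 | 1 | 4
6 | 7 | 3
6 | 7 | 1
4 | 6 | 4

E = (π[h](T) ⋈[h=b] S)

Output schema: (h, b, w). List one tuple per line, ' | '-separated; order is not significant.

Row counts bottom-up:
  T → 5
  π[h](T) → 5
  S → 6
  (π[h](T) ⋈[h=b] S) → 2

== RESULT ==
h | b | w
1 | 1 | q
1 | 1 | r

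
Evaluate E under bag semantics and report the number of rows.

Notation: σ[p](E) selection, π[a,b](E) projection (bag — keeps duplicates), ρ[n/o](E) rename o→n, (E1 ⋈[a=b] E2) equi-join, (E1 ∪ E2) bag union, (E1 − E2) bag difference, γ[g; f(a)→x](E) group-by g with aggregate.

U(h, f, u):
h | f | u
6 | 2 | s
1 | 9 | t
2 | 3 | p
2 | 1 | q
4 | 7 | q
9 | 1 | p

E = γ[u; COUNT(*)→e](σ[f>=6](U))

Subexpression sizes:
  U → 6
  σ[f>=6](U) → 2
  γ[u; COUNT(*)→e](σ[f>=6](U)) → 2

|E| = 2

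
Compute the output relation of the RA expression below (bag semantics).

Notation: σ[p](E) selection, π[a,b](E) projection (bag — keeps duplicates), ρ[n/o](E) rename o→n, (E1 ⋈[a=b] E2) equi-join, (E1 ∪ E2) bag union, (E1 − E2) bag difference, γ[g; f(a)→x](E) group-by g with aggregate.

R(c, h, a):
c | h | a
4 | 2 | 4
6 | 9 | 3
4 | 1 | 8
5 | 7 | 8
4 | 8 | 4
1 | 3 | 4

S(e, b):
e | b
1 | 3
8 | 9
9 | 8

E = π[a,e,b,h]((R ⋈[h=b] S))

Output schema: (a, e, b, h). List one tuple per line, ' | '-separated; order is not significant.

Per-node cardinality:
  R → 6
  S → 3
  (R ⋈[h=b] S) → 3
  π[a,e,b,h]((R ⋈[h=b] S)) → 3

== RESULT ==
a | e | b | h
3 | 8 | 9 | 9
4 | 1 | 3 | 3
4 | 9 | 8 | 8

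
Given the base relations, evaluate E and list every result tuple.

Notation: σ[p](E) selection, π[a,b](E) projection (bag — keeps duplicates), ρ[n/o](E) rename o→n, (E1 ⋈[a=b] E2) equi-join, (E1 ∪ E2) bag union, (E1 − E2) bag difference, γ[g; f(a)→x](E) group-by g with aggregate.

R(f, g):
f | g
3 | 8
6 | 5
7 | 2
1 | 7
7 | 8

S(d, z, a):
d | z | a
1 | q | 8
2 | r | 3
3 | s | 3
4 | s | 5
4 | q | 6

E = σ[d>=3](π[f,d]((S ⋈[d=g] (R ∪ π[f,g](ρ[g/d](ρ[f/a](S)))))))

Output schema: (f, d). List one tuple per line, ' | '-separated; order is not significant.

Row counts bottom-up:
  S → 5
  R → 5
  S → 5
  ρ[f/a](S) → 5
  ρ[g/d](ρ[f/a](S)) → 5
  π[f,g](ρ[g/d](ρ[f/a](S))) → 5
  (R ∪ π[f,g](ρ[g/d](ρ[f/a](S)))) → 10
  (S ⋈[d=g] (R ∪ π[f,g](ρ[g/d](ρ[f/a](S))))) → 8
  π[f,d]((S ⋈[d=g] (R ∪ π[f,g](ρ[g/d](ρ[f/a](S)))))) → 8
  σ[d>=3](π[f,d]((S ⋈[d=g] (R ∪ π[f,g](ρ[g/d](ρ[f/a](S))))))) → 5

== RESULT ==
f | d
3 | 3
5 | 4
5 | 4
6 | 4
6 | 4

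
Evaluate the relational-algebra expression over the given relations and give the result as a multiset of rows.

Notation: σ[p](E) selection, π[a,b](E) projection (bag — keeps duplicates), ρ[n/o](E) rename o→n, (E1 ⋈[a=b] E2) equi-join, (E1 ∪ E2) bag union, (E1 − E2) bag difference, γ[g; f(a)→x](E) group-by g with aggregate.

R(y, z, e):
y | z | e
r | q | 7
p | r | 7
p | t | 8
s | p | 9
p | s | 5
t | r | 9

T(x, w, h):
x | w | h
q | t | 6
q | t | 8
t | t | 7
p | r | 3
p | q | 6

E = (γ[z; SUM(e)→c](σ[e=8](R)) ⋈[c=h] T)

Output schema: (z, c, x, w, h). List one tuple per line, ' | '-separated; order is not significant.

Per-node cardinality:
  R → 6
  σ[e=8](R) → 1
  γ[z; SUM(e)→c](σ[e=8](R)) → 1
  T → 5
  (γ[z; SUM(e)→c](σ[e=8](R)) ⋈[c=h] T) → 1

== RESULT ==
z | c | x | w | h
t | 8 | q | t | 8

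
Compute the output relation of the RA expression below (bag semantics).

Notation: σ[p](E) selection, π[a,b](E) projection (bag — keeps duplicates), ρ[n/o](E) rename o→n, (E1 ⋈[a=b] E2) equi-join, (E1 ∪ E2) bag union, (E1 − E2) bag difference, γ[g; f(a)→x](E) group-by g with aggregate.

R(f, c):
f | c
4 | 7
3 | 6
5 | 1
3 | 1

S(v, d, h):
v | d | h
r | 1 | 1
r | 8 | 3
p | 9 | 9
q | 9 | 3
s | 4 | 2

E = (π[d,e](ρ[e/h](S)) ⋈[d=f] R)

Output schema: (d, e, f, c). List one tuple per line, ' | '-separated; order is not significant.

Per-node cardinality:
  S → 5
  ρ[e/h](S) → 5
  π[d,e](ρ[e/h](S)) → 5
  R → 4
  (π[d,e](ρ[e/h](S)) ⋈[d=f] R) → 1

== RESULT ==
d | e | f | c
4 | 2 | 4 | 7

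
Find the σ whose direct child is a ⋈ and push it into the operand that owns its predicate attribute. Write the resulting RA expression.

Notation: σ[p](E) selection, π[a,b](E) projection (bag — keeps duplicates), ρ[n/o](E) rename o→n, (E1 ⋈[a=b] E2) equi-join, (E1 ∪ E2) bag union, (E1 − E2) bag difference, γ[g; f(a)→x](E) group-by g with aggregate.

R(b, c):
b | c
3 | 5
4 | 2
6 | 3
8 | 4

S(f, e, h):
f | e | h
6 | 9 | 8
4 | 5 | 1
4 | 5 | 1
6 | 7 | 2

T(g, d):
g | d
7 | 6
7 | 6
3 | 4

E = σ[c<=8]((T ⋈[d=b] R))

σ filters on c, owned by the right side.
E' = (T ⋈[d=b] σ[c<=8](R))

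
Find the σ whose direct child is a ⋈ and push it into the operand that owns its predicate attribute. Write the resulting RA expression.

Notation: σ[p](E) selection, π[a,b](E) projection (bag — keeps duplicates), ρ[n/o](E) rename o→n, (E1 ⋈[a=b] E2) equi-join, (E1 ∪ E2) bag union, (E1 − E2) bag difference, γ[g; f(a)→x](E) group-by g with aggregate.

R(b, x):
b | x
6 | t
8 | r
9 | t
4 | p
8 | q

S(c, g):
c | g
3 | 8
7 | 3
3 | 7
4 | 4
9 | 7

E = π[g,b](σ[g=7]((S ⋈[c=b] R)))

σ filters on g, owned by the left side.
E' = π[g,b]((σ[g=7](S) ⋈[c=b] R))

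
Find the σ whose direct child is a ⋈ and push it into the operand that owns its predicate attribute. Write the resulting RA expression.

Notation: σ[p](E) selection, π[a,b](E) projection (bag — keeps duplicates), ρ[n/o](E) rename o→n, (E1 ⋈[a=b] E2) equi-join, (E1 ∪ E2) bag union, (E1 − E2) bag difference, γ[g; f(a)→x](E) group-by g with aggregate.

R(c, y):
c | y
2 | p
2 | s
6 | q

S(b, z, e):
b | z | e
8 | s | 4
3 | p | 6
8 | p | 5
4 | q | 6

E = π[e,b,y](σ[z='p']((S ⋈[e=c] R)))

σ filters on z, owned by the left side.
E' = π[e,b,y]((σ[z='p'](S) ⋈[e=c] R))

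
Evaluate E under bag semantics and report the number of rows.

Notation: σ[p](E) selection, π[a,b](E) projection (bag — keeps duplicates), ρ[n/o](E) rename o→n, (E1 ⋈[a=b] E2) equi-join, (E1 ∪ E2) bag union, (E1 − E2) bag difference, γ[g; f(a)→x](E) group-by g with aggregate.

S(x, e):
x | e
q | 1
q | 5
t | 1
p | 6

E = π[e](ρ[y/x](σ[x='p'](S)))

Row counts bottom-up:
  S → 4
  σ[x='p'](S) → 1
  ρ[y/x](σ[x='p'](S)) → 1
  π[e](ρ[y/x](σ[x='p'](S))) → 1

|E| = 1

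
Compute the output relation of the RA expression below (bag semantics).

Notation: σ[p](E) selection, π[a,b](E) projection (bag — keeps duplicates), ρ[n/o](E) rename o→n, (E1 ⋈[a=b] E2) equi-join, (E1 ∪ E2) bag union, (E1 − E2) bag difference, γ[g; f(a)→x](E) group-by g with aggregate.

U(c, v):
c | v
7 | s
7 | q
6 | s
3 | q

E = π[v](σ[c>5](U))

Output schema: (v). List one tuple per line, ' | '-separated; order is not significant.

Per-node cardinality:
  U → 4
  σ[c>5](U) → 3
  π[v](σ[c>5](U)) → 3

== RESULT ==
v
q
s
s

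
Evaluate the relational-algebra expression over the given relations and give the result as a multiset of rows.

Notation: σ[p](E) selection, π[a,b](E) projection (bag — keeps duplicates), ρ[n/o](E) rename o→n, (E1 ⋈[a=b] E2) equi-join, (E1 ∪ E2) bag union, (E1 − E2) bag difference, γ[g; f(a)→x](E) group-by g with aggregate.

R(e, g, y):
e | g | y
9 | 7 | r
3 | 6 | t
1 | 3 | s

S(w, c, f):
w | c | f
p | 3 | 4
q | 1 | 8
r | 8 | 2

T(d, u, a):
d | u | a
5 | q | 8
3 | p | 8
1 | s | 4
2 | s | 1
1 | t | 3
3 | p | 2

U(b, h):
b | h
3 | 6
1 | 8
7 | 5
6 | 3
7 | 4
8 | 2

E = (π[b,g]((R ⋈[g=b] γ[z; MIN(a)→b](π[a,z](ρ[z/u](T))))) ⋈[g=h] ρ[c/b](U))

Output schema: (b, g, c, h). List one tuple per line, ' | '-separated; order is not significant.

Subexpression sizes:
  R → 3
  T → 6
  ρ[z/u](T) → 6
  π[a,z](ρ[z/u](T)) → 6
  γ[z; MIN(a)→b](π[a,z](ρ[z/u](T))) → 4
  (R ⋈[g=b] γ[z; MIN(a)→b](π[a,z](ρ[z/u](T)))) → 1
  π[b,g]((R ⋈[g=b] γ[z; MIN(a)→b](π[a,z](ρ[z/u](T))))) → 1
  U → 6
  ρ[c/b](U) → 6
  (π[b,g]((R ⋈[g=b] γ[z; MIN(a)→b](π[a,z](ρ[z/u](T))))) ⋈[g=h] ρ[c/b](U)) → 1

== RESULT ==
b | g | c | h
3 | 3 | 6 | 3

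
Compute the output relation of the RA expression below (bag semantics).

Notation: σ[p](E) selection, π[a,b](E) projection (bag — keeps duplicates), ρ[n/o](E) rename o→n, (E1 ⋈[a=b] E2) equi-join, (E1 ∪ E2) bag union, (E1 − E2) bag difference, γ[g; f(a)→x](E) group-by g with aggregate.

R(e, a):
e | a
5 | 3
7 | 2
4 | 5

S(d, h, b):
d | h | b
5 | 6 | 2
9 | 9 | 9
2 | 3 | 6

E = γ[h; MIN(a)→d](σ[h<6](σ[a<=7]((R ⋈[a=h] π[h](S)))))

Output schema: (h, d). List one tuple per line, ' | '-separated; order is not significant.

Stepwise |·|:
  R → 3
  S → 3
  π[h](S) → 3
  (R ⋈[a=h] π[h](S)) → 1
  σ[a<=7]((R ⋈[a=h] π[h](S))) → 1
  σ[h<6](σ[a<=7]((R ⋈[a=h] π[h](S)))) → 1
  γ[h; MIN(a)→d](σ[h<6](σ[a<=7]((R ⋈[a=h] π[h](S))))) → 1

== RESULT ==
h | d
3 | 3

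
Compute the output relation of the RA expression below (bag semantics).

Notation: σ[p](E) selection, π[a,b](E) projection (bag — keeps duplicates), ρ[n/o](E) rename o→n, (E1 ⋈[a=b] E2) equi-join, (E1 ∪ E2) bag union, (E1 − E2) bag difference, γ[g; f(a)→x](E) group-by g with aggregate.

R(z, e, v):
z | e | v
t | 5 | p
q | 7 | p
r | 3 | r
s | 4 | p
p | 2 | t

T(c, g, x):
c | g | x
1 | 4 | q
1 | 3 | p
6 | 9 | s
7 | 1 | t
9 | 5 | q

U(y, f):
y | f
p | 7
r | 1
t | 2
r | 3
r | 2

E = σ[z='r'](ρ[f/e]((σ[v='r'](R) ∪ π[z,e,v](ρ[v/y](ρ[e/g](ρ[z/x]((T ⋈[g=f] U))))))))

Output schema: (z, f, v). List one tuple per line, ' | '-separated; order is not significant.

Subexpression sizes:
  R → 5
  σ[v='r'](R) → 1
  T → 5
  U → 5
  (T ⋈[g=f] U) → 2
  ρ[z/x]((T ⋈[g=f] U)) → 2
  ρ[e/g](ρ[z/x]((T ⋈[g=f] U))) → 2
  ρ[v/y](ρ[e/g](ρ[z/x]((T ⋈[g=f] U)))) → 2
  π[z,e,v](ρ[v/y](ρ[e/g](ρ[z/x]((T ⋈[g=f] U))))) → 2
  (σ[v='r'](R) ∪ π[z,e,v](ρ[v/y](ρ[e/g](ρ[z/x]((T ⋈[g=f] U)))))) → 3
  ρ[f/e]((σ[v='r'](R) ∪ π[z,e,v](ρ[v/y](ρ[e/g](ρ[z/x]((T ⋈[g=f] U))))))) → 3
  σ[z='r'](ρ[f/e]((σ[v='r'](R) ∪ π[z,e,v](ρ[v/y](ρ[e/g](ρ[z/x]((T ⋈[g=f] U)))))))) → 1

== RESULT ==
z | f | v
r | 3 | r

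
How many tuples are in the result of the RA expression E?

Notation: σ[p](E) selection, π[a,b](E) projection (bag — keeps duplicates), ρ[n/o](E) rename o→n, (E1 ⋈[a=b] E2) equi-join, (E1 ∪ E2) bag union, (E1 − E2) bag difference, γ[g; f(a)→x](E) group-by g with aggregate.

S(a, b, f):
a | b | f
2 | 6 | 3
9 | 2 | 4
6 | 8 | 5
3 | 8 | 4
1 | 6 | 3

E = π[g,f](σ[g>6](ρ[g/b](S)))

Row counts bottom-up:
  S → 5
  ρ[g/b](S) → 5
  σ[g>6](ρ[g/b](S)) → 2
  π[g,f](σ[g>6](ρ[g/b](S))) → 2

|E| = 2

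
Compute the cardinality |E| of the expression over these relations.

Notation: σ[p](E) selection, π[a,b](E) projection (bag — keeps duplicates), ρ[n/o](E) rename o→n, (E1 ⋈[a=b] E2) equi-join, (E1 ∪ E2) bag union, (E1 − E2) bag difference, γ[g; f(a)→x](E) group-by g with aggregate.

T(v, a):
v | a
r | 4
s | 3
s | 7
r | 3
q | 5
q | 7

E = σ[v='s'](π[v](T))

Stepwise |·|:
  T → 6
  π[v](T) → 6
  σ[v='s'](π[v](T)) → 2

|E| = 2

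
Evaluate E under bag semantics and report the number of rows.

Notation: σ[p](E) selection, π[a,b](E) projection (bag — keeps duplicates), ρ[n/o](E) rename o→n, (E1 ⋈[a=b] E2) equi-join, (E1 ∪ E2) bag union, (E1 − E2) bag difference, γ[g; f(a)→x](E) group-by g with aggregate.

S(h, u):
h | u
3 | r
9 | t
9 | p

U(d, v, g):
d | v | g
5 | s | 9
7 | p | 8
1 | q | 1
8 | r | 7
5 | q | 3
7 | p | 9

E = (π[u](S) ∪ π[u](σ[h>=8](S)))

Per-node cardinality:
  S → 3
  π[u](S) → 3
  S → 3
  σ[h>=8](S) → 2
  π[u](σ[h>=8](S)) → 2
  (π[u](S) ∪ π[u](σ[h>=8](S))) → 5

|E| = 5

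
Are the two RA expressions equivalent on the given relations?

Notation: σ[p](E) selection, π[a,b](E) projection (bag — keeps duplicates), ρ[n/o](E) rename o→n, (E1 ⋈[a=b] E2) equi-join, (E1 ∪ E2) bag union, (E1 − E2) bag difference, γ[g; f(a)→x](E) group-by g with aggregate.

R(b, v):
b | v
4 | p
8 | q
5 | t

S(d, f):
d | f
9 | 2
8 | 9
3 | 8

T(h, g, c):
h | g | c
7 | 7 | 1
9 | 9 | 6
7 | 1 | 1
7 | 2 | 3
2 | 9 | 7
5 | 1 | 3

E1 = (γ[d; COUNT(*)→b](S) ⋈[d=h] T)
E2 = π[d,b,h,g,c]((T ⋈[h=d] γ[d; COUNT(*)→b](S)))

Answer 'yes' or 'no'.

E1 subexpression sizes:
  S → 3
  γ[d; COUNT(*)→b](S) → 3
  T → 6
  (γ[d; COUNT(*)→b](S) ⋈[d=h] T) → 1
E2 subexpression sizes:
  T → 6
  S → 3
  γ[d; COUNT(*)→b](S) → 3
  (T ⋈[h=d] γ[d; COUNT(*)→b](S)) → 1
  π[d,b,h,g,c]((T ⋈[h=d] γ[d; COUNT(*)→b](S))) → 1

E1 and E2 produce the same multiset:
d | b | h | g | c
9 | 1 | 9 | 9 | 6

yes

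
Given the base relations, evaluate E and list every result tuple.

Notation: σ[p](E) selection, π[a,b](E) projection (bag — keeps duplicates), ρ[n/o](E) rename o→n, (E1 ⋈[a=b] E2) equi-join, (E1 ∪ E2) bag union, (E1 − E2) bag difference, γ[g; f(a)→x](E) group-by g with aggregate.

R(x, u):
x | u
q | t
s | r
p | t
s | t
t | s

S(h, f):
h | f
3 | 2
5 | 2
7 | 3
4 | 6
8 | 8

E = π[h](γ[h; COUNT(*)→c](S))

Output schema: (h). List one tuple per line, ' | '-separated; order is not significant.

Row counts bottom-up:
  S → 5
  γ[h; COUNT(*)→c](S) → 5
  π[h](γ[h; COUNT(*)→c](S)) → 5

== RESULT ==
h
3
4
5
7
8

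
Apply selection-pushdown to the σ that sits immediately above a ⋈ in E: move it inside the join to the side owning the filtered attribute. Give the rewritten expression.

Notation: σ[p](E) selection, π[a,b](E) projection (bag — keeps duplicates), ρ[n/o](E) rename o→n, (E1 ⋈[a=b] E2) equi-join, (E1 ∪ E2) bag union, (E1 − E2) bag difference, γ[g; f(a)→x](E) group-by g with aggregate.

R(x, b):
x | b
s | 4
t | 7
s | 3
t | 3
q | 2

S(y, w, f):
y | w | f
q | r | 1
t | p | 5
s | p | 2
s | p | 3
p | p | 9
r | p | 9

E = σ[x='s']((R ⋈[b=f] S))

σ filters on x, owned by the left side.
E' = (σ[x='s'](R) ⋈[b=f] S)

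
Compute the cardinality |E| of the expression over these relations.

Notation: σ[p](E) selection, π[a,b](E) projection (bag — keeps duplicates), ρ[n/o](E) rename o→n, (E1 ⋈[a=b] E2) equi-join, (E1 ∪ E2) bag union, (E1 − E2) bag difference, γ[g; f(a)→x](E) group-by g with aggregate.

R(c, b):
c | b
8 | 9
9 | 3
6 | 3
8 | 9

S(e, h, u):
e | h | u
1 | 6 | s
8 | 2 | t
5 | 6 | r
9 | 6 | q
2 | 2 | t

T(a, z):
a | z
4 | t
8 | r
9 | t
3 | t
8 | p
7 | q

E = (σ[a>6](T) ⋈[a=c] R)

Row counts bottom-up:
  T → 6
  σ[a>6](T) → 4
  R → 4
  (σ[a>6](T) ⋈[a=c] R) → 5

|E| = 5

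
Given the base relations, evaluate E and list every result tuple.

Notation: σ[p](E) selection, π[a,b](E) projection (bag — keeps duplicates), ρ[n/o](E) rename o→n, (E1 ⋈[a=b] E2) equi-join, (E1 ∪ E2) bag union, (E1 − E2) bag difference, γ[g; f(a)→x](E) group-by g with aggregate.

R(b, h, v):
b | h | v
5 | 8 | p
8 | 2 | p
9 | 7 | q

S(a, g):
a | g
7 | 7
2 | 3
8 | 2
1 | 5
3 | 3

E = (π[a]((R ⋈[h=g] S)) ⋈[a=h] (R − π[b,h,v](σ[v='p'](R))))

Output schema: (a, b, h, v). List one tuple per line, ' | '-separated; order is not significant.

Per-node cardinality:
  R → 3
  S → 5
  (R ⋈[h=g] S) → 2
  π[a]((R ⋈[h=g] S)) → 2
  R → 3
  R → 3
  σ[v='p'](R) → 2
  π[b,h,v](σ[v='p'](R)) → 2
  (R − π[b,h,v](σ[v='p'](R))) → 1
  (π[a]((R ⋈[h=g] S)) ⋈[a=h] (R − π[b,h,v](σ[v='p'](R)))) → 1

== RESULT ==
a | b | h | v
7 | 9 | 7 | q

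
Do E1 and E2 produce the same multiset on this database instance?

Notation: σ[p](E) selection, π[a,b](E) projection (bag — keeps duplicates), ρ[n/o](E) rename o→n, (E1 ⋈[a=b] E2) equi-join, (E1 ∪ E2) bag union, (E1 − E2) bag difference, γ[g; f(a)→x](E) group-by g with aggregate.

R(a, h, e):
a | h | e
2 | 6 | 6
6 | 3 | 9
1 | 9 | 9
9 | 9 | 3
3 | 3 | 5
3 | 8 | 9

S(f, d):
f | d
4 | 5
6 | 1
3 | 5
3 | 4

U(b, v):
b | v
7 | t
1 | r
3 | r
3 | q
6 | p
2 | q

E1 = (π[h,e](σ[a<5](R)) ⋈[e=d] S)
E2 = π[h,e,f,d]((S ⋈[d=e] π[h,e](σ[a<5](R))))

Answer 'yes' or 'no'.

E1 per-node cardinality:
  R → 6
  σ[a<5](R) → 4
  π[h,e](σ[a<5](R)) → 4
  S → 4
  (π[h,e](σ[a<5](R)) ⋈[e=d] S) → 2
E2 per-node cardinality:
  S → 4
  R → 6
  σ[a<5](R) → 4
  π[h,e](σ[a<5](R)) → 4
  (S ⋈[d=e] π[h,e](σ[a<5](R))) → 2
  π[h,e,f,d]((S ⋈[d=e] π[h,e](σ[a<5](R)))) → 2

E1 and E2 produce the same multiset:
h | e | f | d
3 | 5 | 3 | 5
3 | 5 | 4 | 5

yes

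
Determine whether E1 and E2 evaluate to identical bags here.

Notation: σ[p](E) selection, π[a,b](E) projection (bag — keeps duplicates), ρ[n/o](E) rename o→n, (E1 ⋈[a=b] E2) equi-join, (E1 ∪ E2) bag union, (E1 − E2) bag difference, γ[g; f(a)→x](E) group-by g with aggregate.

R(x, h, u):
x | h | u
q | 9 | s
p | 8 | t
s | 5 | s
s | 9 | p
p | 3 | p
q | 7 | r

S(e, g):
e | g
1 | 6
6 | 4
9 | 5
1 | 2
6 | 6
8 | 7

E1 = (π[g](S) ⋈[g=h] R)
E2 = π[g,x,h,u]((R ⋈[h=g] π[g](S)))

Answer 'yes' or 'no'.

E1 subexpression sizes:
  S → 6
  π[g](S) → 6
  R → 6
  (π[g](S) ⋈[g=h] R) → 2
E2 subexpression sizes:
  R → 6
  S → 6
  π[g](S) → 6
  (R ⋈[h=g] π[g](S)) → 2
  π[g,x,h,u]((R ⋈[h=g] π[g](S))) → 2

E1 and E2 produce the same multiset:
g | x | h | u
5 | s | 5 | s
7 | q | 7 | r

yes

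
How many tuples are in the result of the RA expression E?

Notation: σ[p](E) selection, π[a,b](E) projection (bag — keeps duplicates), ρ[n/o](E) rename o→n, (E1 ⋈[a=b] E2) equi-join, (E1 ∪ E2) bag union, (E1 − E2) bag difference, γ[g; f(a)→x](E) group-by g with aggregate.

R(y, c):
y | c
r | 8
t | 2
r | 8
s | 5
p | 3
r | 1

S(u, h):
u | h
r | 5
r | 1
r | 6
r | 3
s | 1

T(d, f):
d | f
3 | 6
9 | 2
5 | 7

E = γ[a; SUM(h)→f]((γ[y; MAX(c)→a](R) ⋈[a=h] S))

Row counts bottom-up:
  R → 6
  γ[y; MAX(c)→a](R) → 4
  S → 5
  (γ[y; MAX(c)→a](R) ⋈[a=h] S) → 2
  γ[a; SUM(h)→f]((γ[y; MAX(c)→a](R) ⋈[a=h] S)) → 2

|E| = 2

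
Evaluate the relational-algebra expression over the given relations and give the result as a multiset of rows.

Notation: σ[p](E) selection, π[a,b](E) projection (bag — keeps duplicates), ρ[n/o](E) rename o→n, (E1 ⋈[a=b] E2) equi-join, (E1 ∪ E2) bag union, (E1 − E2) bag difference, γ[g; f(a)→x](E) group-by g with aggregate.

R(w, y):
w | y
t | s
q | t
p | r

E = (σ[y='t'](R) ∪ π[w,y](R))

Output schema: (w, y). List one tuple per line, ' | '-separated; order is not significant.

Row counts bottom-up:
  R → 3
  σ[y='t'](R) → 1
  R → 3
  π[w,y](R) → 3
  (σ[y='t'](R) ∪ π[w,y](R)) → 4

== RESULT ==
w | y
p | r
q | t
q | t
t | s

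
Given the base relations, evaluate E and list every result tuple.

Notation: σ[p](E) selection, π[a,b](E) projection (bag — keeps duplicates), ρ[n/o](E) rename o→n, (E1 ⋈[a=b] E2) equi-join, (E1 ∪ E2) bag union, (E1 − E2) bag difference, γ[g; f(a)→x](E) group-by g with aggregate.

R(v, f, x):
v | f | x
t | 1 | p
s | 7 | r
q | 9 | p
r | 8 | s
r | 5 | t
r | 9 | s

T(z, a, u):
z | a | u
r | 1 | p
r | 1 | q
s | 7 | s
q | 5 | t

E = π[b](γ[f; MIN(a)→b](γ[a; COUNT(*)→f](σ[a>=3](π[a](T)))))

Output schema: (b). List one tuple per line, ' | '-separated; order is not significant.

Per-node cardinality:
  T → 4
  π[a](T) → 4
  σ[a>=3](π[a](T)) → 2
  γ[a; COUNT(*)→f](σ[a>=3](π[a](T))) → 2
  γ[f; MIN(a)→b](γ[a; COUNT(*)→f](σ[a>=3](π[a](T)))) → 1
  π[b](γ[f; MIN(a)→b](γ[a; COUNT(*)→f](σ[a>=3](π[a](T))))) → 1

== RESULT ==
b
5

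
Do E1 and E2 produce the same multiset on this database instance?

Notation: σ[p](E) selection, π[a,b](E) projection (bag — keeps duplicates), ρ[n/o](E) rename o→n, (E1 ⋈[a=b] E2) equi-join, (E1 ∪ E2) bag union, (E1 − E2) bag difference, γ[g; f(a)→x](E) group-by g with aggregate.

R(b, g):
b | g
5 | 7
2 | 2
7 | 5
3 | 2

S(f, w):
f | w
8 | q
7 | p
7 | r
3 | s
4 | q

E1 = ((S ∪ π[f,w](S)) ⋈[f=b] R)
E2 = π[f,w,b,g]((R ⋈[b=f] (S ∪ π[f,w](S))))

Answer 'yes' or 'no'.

E1 stepwise |·|:
  S → 5
  S → 5
  π[f,w](S) → 5
  (S ∪ π[f,w](S)) → 10
  R → 4
  ((S ∪ π[f,w](S)) ⋈[f=b] R) → 6
E2 stepwise |·|:
  R → 4
  S → 5
  S → 5
  π[f,w](S) → 5
  (S ∪ π[f,w](S)) → 10
  (R ⋈[b=f] (S ∪ π[f,w](S))) → 6
  π[f,w,b,g]((R ⋈[b=f] (S ∪ π[f,w](S)))) → 6

E1 and E2 produce the same multiset:
f | w | b | g
3 | s | 3 | 2
3 | s | 3 | 2
7 | p | 7 | 5
7 | p | 7 | 5
7 | r | 7 | 5
7 | r | 7 | 5

yes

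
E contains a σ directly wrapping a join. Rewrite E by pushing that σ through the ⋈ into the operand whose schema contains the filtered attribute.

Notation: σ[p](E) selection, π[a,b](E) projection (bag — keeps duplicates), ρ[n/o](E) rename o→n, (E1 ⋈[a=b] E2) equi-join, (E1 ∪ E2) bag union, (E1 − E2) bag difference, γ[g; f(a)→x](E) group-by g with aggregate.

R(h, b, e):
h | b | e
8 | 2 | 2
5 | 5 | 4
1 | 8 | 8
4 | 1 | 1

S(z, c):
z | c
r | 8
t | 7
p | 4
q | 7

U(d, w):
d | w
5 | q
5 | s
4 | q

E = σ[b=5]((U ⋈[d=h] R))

σ filters on b, owned by the right side.
E' = (U ⋈[d=h] σ[b=5](R))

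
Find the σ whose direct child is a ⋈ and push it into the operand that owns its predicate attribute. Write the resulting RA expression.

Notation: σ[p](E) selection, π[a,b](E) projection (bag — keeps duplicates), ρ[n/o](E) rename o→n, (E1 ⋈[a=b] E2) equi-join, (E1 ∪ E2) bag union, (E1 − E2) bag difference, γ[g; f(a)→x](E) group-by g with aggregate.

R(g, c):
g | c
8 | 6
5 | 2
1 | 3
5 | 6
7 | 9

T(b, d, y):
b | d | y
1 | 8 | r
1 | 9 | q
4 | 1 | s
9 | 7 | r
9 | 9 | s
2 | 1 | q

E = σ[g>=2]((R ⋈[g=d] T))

σ filters on g, owned by the left side.
E' = (σ[g>=2](R) ⋈[g=d] T)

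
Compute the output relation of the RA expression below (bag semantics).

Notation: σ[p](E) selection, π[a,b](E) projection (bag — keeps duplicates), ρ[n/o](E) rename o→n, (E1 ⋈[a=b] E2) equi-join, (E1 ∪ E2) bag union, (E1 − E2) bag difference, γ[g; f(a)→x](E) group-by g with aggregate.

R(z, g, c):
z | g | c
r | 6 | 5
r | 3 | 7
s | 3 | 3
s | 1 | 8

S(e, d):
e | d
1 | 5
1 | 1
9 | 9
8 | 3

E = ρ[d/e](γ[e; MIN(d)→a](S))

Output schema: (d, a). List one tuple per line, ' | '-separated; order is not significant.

Subexpression sizes:
  S → 4
  γ[e; MIN(d)→a](S) → 3
  ρ[d/e](γ[e; MIN(d)→a](S)) → 3

== RESULT ==
d | a
1 | 1
8 | 3
9 | 9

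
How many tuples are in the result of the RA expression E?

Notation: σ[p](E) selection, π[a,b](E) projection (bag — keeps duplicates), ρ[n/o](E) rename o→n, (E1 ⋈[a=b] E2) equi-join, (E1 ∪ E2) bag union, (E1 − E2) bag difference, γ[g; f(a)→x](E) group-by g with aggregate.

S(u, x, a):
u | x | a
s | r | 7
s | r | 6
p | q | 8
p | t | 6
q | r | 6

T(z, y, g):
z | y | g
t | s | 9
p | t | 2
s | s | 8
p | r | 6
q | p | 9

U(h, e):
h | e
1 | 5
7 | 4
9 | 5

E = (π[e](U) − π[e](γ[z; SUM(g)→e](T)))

Stepwise |·|:
  U → 3
  π[e](U) → 3
  T → 5
  γ[z; SUM(g)→e](T) → 4
  π[e](γ[z; SUM(g)→e](T)) → 4
  (π[e](U) − π[e](γ[z; SUM(g)→e](T))) → 3

|E| = 3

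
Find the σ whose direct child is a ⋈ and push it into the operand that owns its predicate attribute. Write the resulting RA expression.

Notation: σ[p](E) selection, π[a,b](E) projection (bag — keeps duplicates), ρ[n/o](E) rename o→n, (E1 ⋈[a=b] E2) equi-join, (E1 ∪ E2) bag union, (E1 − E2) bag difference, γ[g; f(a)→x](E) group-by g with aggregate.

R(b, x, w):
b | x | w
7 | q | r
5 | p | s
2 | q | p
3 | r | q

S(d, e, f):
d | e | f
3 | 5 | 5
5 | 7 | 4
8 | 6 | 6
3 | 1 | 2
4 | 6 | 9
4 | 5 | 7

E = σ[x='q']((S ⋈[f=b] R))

σ filters on x, owned by the right side.
E' = (S ⋈[f=b] σ[x='q'](R))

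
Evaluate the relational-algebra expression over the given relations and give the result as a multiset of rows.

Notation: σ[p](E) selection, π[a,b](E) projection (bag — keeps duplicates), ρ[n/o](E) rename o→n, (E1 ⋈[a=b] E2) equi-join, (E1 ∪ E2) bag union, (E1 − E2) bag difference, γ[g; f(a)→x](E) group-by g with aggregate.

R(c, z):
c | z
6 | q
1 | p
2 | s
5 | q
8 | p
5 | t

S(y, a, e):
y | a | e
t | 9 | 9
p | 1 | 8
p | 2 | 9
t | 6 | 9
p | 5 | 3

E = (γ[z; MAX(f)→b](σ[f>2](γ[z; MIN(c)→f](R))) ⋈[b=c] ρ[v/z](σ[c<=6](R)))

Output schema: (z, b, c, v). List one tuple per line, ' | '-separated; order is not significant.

Row counts bottom-up:
  R → 6
  γ[z; MIN(c)→f](R) → 4
  σ[f>2](γ[z; MIN(c)→f](R)) → 2
  γ[z; MAX(f)→b](σ[f>2](γ[z; MIN(c)→f](R))) → 2
  R → 6
  σ[c<=6](R) → 5
  ρ[v/z](σ[c<=6](R)) → 5
  (γ[z; MAX(f)→b](σ[f>2](γ[z; MIN(c)→f](R))) ⋈[b=c] ρ[v/z](σ[c<=6](R))) → 4

== RESULT ==
z | b | c | v
q | 5 | 5 | q
q | 5 | 5 | t
t | 5 | 5 | q
t | 5 | 5 | t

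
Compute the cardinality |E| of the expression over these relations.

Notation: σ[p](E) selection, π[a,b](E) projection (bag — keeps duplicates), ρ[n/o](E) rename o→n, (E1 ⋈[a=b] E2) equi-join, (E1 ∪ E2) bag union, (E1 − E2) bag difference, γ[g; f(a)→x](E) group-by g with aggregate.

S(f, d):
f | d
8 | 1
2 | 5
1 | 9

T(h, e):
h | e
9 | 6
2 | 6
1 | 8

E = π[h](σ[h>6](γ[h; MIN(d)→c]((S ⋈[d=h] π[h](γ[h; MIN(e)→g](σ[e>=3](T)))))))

Per-node cardinality:
  S → 3
  T → 3
  σ[e>=3](T) → 3
  γ[h; MIN(e)→g](σ[e>=3](T)) → 3
  π[h](γ[h; MIN(e)→g](σ[e>=3](T))) → 3
  (S ⋈[d=h] π[h](γ[h; MIN(e)→g](σ[e>=3](T)))) → 2
  γ[h; MIN(d)→c]((S ⋈[d=h] π[h](γ[h; MIN(e)→g](σ[e>=3](T))))) → 2
  σ[h>6](γ[h; MIN(d)→c]((S ⋈[d=h] π[h](γ[h; MIN(e)→g](σ[e>=3](T)))))) → 1
  π[h](σ[h>6](γ[h; MIN(d)→c]((S ⋈[d=h] π[h](γ[h; MIN(e)→g](σ[e>=3](T))))))) → 1

|E| = 1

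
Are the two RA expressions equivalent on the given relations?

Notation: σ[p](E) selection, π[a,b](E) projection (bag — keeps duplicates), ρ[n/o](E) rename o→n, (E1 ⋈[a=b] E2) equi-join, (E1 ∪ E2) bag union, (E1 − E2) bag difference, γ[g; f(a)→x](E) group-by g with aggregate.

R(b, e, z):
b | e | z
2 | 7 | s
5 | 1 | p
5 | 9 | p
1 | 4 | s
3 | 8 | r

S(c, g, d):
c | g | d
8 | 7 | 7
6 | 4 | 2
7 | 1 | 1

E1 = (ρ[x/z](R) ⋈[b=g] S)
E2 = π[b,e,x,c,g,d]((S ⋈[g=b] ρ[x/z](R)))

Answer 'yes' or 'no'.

E1 per-node cardinality:
  R → 5
  ρ[x/z](R) → 5
  S → 3
  (ρ[x/z](R) ⋈[b=g] S) → 1
E2 per-node cardinality:
  S → 3
  R → 5
  ρ[x/z](R) → 5
  (S ⋈[g=b] ρ[x/z](R)) → 1
  π[b,e,x,c,g,d]((S ⋈[g=b] ρ[x/z](R))) → 1

E1 and E2 produce the same multiset:
b | e | x | c | g | d
1 | 4 | s | 7 | 1 | 1

yes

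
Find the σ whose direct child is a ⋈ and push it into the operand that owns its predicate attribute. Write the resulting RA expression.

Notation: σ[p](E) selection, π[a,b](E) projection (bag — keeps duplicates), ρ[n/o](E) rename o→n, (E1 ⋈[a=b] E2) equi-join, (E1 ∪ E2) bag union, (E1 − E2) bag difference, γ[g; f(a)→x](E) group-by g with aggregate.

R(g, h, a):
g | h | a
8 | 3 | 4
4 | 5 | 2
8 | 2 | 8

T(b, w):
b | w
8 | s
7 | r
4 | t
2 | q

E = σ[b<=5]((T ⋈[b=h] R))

σ filters on b, owned by the left side.
E' = (σ[b<=5](T) ⋈[b=h] R)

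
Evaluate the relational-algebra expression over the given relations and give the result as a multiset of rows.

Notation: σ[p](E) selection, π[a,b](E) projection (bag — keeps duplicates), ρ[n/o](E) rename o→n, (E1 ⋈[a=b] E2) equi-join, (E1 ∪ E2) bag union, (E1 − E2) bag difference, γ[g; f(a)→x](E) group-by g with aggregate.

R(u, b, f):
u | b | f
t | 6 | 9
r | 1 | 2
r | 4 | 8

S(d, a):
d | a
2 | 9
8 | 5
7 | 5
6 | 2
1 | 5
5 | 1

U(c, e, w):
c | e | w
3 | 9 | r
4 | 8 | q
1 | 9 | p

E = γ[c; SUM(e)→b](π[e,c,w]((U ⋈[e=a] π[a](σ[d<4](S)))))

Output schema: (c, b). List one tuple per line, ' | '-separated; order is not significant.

Per-node cardinality:
  U → 3
  S → 6
  σ[d<4](S) → 2
  π[a](σ[d<4](S)) → 2
  (U ⋈[e=a] π[a](σ[d<4](S))) → 2
  π[e,c,w]((U ⋈[e=a] π[a](σ[d<4](S)))) → 2
  γ[c; SUM(e)→b](π[e,c,w]((U ⋈[e=a] π[a](σ[d<4](S))))) → 2

== RESULT ==
c | b
1 | 9
3 | 9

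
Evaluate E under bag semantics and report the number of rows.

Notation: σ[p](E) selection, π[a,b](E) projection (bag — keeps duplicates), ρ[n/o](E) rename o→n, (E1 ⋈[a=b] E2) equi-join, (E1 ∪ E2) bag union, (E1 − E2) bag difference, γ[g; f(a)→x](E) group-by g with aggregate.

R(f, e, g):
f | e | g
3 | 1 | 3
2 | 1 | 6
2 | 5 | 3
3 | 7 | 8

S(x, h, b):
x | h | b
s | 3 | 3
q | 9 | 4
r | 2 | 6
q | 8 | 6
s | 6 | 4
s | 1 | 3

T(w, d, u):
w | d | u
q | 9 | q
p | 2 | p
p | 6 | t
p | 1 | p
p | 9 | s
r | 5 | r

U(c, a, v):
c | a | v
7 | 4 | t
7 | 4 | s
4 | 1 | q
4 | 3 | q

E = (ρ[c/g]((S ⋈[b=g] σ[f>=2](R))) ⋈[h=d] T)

Subexpression sizes:
  S → 6
  R → 4
  σ[f>=2](R) → 4
  (S ⋈[b=g] σ[f>=2](R)) → 6
  ρ[c/g]((S ⋈[b=g] σ[f>=2](R))) → 6
  T → 6
  (ρ[c/g]((S ⋈[b=g] σ[f>=2](R))) ⋈[h=d] T) → 3

|E| = 3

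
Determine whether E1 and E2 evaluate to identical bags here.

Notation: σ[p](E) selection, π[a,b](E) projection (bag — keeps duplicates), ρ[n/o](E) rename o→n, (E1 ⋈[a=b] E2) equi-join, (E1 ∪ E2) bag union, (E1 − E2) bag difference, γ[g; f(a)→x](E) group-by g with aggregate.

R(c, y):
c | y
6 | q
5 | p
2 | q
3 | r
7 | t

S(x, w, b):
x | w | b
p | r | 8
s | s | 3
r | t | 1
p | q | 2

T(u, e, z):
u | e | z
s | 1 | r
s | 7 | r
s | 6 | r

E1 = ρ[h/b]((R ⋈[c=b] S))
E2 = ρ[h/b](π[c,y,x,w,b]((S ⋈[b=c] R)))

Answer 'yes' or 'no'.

E1 row counts bottom-up:
  R → 5
  S → 4
  (R ⋈[c=b] S) → 2
  ρ[h/b]((R ⋈[c=b] S)) → 2
E2 row counts bottom-up:
  S → 4
  R → 5
  (S ⋈[b=c] R) → 2
  π[c,y,x,w,b]((S ⋈[b=c] R)) → 2
  ρ[h/b](π[c,y,x,w,b]((S ⋈[b=c] R))) → 2

E1 and E2 produce the same multiset:
c | y | x | w | h
2 | q | p | q | 2
3 | r | s | s | 3

yes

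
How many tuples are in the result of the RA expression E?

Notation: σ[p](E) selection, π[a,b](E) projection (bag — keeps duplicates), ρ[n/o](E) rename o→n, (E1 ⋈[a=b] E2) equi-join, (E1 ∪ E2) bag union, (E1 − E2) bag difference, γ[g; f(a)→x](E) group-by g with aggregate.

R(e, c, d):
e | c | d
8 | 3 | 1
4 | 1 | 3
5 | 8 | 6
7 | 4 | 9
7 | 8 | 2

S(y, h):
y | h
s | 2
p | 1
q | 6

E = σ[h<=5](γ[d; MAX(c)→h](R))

Subexpression sizes:
  R → 5
  γ[d; MAX(c)→h](R) → 5
  σ[h<=5](γ[d; MAX(c)→h](R)) → 3

|E| = 3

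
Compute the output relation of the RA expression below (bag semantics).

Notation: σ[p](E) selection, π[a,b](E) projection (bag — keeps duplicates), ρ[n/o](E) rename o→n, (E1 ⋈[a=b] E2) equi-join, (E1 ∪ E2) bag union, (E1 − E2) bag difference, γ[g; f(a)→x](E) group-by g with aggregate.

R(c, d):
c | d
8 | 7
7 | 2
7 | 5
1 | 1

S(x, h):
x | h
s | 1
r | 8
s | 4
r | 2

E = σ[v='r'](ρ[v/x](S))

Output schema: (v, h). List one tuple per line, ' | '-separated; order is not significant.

Row counts bottom-up:
  S → 4
  ρ[v/x](S) → 4
  σ[v='r'](ρ[v/x](S)) → 2

== RESULT ==
v | h
r | 2
r | 8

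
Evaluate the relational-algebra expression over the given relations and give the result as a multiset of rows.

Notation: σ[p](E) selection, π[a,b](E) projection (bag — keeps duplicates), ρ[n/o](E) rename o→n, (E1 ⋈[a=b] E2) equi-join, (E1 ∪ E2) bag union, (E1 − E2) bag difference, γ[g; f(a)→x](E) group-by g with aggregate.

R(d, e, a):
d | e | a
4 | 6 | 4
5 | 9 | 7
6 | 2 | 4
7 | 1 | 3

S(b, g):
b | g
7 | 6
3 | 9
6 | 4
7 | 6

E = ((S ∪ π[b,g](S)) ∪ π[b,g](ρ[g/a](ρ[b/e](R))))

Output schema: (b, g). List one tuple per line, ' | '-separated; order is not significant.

Per-node cardinality:
  S → 4
  S → 4
  π[b,g](S) → 4
  (S ∪ π[b,g](S)) → 8
  R → 4
  ρ[b/e](R) → 4
  ρ[g/a](ρ[b/e](R)) → 4
  π[b,g](ρ[g/a](ρ[b/e](R))) → 4
  ((S ∪ π[b,g](S)) ∪ π[b,g](ρ[g/a](ρ[b/e](R)))) → 12

== RESULT ==
b | g
1 | 3
2 | 4
3 | 9
3 | 9
6 | 4
6 | 4
6 | 4
7 | 6
7 | 6
7 | 6
7 | 6
9 | 7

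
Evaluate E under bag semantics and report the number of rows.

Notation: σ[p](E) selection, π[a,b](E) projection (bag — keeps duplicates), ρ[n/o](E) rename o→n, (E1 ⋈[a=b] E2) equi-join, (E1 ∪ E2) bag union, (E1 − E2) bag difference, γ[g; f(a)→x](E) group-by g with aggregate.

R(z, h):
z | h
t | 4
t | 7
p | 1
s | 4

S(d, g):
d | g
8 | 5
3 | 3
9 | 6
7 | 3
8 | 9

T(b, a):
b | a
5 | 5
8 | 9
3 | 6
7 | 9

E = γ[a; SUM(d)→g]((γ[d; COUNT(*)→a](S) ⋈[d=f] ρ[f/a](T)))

Stepwise |·|:
  S → 5
  γ[d; COUNT(*)→a](S) → 4
  T → 4
  ρ[f/a](T) → 4
  (γ[d; COUNT(*)→a](S) ⋈[d=f] ρ[f/a](T)) → 2
  γ[a; SUM(d)→g]((γ[d; COUNT(*)→a](S) ⋈[d=f] ρ[f/a](T))) → 1

|E| = 1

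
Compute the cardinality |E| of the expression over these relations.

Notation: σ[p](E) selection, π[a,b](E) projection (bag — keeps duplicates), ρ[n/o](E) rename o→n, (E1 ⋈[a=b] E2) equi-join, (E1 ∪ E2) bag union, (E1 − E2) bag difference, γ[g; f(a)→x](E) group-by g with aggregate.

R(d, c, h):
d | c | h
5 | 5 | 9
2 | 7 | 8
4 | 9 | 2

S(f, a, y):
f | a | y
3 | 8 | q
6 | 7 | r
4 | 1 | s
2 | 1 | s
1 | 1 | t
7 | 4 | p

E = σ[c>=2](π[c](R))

Per-node cardinality:
  R → 3
  π[c](R) → 3
  σ[c>=2](π[c](R)) → 3

|E| = 3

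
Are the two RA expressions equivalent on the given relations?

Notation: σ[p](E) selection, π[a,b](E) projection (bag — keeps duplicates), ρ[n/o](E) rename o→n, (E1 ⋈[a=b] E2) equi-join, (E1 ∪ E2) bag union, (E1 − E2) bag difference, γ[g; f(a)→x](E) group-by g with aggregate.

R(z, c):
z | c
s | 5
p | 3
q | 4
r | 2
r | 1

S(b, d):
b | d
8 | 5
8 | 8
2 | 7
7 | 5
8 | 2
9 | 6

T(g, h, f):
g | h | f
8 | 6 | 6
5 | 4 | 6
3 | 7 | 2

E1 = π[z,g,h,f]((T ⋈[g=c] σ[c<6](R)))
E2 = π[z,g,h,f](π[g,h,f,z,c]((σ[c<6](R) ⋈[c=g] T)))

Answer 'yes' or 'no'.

E1 per-node cardinality:
  T → 3
  R → 5
  σ[c<6](R) → 5
  (T ⋈[g=c] σ[c<6](R)) → 2
  π[z,g,h,f]((T ⋈[g=c] σ[c<6](R))) → 2
E2 per-node cardinality:
  R → 5
  σ[c<6](R) → 5
  T → 3
  (σ[c<6](R) ⋈[c=g] T) → 2
  π[g,h,f,z,c]((σ[c<6](R) ⋈[c=g] T)) → 2
  π[z,g,h,f](π[g,h,f,z,c]((σ[c<6](R) ⋈[c=g] T))) → 2

E1 and E2 produce the same multiset:
z | g | h | f
p | 3 | 7 | 2
s | 5 | 4 | 6

yes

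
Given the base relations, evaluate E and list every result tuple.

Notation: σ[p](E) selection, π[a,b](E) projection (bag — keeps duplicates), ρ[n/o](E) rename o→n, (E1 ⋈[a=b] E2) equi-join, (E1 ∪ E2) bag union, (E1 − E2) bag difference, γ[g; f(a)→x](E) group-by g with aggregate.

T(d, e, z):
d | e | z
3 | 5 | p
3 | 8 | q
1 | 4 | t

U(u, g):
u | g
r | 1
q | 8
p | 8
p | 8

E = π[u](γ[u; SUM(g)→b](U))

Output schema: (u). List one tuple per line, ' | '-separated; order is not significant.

Stepwise |·|:
  U → 4
  γ[u; SUM(g)→b](U) → 3
  π[u](γ[u; SUM(g)→b](U)) → 3

== RESULT ==
u
p
q
r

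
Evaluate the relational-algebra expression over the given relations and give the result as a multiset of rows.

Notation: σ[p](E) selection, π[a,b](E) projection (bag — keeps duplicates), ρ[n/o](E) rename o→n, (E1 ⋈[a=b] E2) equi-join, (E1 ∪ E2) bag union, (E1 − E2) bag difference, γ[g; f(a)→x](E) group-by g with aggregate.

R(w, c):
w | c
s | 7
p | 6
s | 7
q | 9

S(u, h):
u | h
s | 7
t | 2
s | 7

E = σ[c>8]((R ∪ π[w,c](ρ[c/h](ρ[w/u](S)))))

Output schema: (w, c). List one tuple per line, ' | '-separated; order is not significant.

Stepwise |·|:
  R → 4
  S → 3
  ρ[w/u](S) → 3
  ρ[c/h](ρ[w/u](S)) → 3
  π[w,c](ρ[c/h](ρ[w/u](S))) → 3
  (R ∪ π[w,c](ρ[c/h](ρ[w/u](S)))) → 7
  σ[c>8]((R ∪ π[w,c](ρ[c/h](ρ[w/u](S))))) → 1

== RESULT ==
w | c
q | 9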